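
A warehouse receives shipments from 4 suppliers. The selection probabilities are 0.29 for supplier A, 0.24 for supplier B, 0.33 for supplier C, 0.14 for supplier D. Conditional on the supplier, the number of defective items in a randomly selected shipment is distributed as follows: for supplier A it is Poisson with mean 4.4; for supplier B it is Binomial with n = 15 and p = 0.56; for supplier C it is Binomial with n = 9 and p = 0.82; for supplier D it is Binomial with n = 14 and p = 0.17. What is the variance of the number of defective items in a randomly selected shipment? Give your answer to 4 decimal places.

Per component, A: μ=4.4, E[X²]=23.76; B: μ=8.4, E[X²]=74.256; C: μ=7.38, E[X²]=55.7928; D: μ=2.38, E[X²]=7.6398.
E[X] = 0.29·4.4 + 0.24·8.4 + 0.33·7.38 + 0.14·2.38 = 6.0606.
E[X²] = 0.29·23.76 + 0.24·74.256 + 0.33·55.7928 + 0.14·7.6398 = 44.193.
Var(X) = E[X²] − (E[X])² = 44.193 − 36.7309 = 7.46216.

7.4622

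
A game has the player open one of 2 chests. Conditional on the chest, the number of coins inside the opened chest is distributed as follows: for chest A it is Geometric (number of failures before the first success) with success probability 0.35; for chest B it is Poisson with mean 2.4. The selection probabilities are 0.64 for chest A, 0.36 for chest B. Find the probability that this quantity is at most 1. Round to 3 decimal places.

0.481

Conditional on each chest, P(X ≤ 1): A: 0.5775; B: 0.308441.
By total probability, P(X ≤ 1) = 0.64·0.5775 + 0.36·0.308441 = 0.480639.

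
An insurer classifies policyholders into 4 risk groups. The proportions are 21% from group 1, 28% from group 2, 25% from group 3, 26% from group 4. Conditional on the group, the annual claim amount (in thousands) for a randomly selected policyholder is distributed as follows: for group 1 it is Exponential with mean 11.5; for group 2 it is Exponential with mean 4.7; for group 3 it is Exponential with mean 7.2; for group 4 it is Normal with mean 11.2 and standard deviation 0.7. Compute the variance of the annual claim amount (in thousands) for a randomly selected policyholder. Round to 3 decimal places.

Per component, 1: μ=11.5, E[X²]=264.5; 2: μ=4.7, E[X²]=44.18; 3: μ=7.2, E[X²]=103.68; 4: μ=11.2, E[X²]=125.93.
E[X] = 0.21·11.5 + 0.28·4.7 + 0.25·7.2 + 0.26·11.2 = 8.443.
E[X²] = 0.21·264.5 + 0.28·44.18 + 0.25·103.68 + 0.26·125.93 = 126.577.
Var(X) = E[X²] − (E[X])² = 126.577 − 71.2842 = 55.293.

55.293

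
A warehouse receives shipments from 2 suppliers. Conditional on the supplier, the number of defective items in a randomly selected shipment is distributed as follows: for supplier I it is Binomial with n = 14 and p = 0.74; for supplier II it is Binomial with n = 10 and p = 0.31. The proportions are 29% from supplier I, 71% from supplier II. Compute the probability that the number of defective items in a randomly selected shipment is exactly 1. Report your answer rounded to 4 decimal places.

0.0780

Conditional on each supplier, P(X = 1): I: 2.57047e-07; II: 0.109901.
By total probability, P(X = 1) = 0.29·2.57047e-07 + 0.71·0.109901 = 0.0780301.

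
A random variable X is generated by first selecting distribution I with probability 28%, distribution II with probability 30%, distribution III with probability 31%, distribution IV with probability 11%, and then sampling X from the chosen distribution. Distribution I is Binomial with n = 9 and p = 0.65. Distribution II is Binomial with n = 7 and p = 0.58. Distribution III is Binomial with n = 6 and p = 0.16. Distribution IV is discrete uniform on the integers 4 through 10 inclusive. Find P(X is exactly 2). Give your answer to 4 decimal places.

Conditional on each component, P(X = 2): I: 0.00978601; II: 0.0923255; III: 0.191183; IV: 0.
By total probability, P(X = 2) = 0.28·0.00978601 + 0.3·0.0923255 + 0.31·0.191183 + 0.11·0 = 0.0897043.

0.0897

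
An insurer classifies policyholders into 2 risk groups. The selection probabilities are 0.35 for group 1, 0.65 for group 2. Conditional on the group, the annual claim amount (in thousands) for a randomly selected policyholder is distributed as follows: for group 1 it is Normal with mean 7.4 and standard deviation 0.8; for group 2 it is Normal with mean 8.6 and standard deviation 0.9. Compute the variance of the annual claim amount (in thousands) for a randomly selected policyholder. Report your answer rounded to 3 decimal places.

1.078

Per component, 1: μ=7.4, E[X²]=55.4; 2: μ=8.6, E[X²]=74.77.
E[X] = 0.35·7.4 + 0.65·8.6 = 8.18.
E[X²] = 0.35·55.4 + 0.65·74.77 = 67.9905.
Var(X) = E[X²] − (E[X])² = 67.9905 − 66.9124 = 1.0781.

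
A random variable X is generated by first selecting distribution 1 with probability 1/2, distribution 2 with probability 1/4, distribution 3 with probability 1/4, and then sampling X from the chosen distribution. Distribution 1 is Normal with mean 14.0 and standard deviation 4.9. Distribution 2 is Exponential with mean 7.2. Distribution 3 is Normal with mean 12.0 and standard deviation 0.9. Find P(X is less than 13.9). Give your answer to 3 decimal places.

0.705

Conditional on each component, P(X < 13.9): 1: 0.491859; 2: 0.854932; 3: 0.982619.
By total probability, P(X < 13.9) = 0.5·0.491859 + 0.25·0.854932 + 0.25·0.982619 = 0.705317.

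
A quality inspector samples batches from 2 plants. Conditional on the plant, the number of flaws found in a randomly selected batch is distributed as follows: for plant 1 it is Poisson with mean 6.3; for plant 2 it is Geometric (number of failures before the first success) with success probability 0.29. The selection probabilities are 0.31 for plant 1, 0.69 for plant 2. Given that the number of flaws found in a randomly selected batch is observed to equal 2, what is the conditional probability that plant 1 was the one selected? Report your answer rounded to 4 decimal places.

0.1007

Likelihoods P(X=2 | ·): 1: 0.0364415; 2: 0.146189.
Posterior ∝ prior × likelihood. Numerator for 1: 0.31·0.0364415 = 0.0112969.
Normalizing constant: 0.31·0.0364415 + 0.69·0.146189 = 0.112167.
P(1 | observation) = 0.0112969 / 0.112167 = 0.100714.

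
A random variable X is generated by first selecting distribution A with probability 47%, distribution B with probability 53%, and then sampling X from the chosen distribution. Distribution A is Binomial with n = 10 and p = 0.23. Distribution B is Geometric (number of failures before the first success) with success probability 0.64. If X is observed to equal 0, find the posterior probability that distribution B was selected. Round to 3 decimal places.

Likelihoods P(X=0 | ·): A: 0.0732668; B: 0.64.
Posterior ∝ prior × likelihood. Numerator for B: 0.53·0.64 = 0.3392.
Normalizing constant: 0.47·0.0732668 + 0.53·0.64 = 0.373635.
P(B | observation) = 0.3392 / 0.373635 = 0.907837.

0.908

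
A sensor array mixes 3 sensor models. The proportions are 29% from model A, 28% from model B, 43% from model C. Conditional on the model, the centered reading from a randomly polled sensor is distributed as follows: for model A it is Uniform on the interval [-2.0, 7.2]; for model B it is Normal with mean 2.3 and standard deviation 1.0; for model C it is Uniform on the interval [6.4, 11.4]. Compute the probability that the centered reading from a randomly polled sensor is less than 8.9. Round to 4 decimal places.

Conditional on each model, P(X < 8.9): A: 1; B: 1; C: 0.5.
By total probability, P(X < 8.9) = 0.29·1 + 0.28·1 + 0.43·0.5 = 0.785.

0.7850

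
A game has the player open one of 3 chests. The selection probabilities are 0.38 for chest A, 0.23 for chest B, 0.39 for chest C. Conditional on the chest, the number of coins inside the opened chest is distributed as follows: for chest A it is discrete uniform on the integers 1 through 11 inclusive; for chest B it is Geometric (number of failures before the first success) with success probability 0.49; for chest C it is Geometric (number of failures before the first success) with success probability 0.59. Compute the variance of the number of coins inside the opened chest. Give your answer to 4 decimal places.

11.0790

Per component, A: μ=6, E[X²]=46; B: μ=1.04082, E[X²]=3.20741; C: μ=0.694915, E[X²]=1.66073.
E[X] = 0.38·6 + 0.23·1.04082 + 0.39·0.694915 = 2.7904.
E[X²] = 0.38·46 + 0.23·3.20741 + 0.39·1.66073 = 18.8654.
Var(X) = E[X²] − (E[X])² = 18.8654 − 7.78636 = 11.079.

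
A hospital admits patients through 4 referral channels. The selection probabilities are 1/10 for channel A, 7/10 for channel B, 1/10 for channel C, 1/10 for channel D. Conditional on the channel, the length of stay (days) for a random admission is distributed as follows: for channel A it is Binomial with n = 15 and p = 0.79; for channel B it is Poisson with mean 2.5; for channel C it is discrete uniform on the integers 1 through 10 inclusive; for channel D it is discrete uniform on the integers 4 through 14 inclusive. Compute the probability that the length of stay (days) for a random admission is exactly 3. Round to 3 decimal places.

0.160

Conditional on each channel, P(X = 3): A: 1.65015e-06; B: 0.213763; C: 0.1; D: 0.
By total probability, P(X = 3) = 0.1·1.65015e-06 + 0.7·0.213763 + 0.1·0.1 + 0.1·0 = 0.159634.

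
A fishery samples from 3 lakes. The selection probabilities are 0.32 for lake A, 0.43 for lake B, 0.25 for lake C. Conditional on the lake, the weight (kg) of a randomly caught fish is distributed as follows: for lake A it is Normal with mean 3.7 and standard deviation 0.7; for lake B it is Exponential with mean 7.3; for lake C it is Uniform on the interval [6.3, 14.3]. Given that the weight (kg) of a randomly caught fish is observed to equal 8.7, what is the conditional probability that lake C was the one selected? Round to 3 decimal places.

0.636

Likelihoods f(8.7 | ·): A: 4.75194e-12; B: 0.0416; C: 0.125.
Posterior ∝ prior × likelihood. Numerator for C: 0.25·0.125 = 0.03125.
Normalizing constant: 0.32·4.75194e-12 + 0.43·0.0416 + 0.25·0.125 = 0.049138.
P(C | observation) = 0.03125 / 0.049138 = 0.635964.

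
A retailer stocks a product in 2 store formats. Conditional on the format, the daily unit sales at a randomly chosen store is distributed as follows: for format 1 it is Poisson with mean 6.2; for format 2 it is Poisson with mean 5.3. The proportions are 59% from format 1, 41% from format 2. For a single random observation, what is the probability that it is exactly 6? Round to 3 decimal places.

Conditional on each format, P(X = 6): 1: 0.1601; 2: 0.15366.
By total probability, P(X = 6) = 0.59·0.1601 + 0.41·0.15366 = 0.15746.

0.157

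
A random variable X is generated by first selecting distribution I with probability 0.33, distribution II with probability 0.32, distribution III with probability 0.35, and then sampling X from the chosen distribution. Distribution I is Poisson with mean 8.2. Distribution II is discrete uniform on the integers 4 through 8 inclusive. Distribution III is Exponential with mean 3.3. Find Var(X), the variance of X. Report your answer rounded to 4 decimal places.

11.2582

Per component, I: μ=8.2, E[X²]=75.44; II: μ=6, E[X²]=38; III: μ=3.3, E[X²]=21.78.
E[X] = 0.33·8.2 + 0.32·6 + 0.35·3.3 = 5.781.
E[X²] = 0.33·75.44 + 0.32·38 + 0.35·21.78 = 44.6782.
Var(X) = E[X²] − (E[X])² = 44.6782 − 33.42 = 11.2582.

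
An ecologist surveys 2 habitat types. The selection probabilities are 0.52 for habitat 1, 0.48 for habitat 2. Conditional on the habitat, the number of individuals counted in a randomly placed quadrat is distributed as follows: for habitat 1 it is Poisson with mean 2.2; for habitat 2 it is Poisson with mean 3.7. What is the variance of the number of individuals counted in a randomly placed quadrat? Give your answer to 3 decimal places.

Per component, 1: μ=2.2, E[X²]=7.04; 2: μ=3.7, E[X²]=17.39.
E[X] = 0.52·2.2 + 0.48·3.7 = 2.92.
E[X²] = 0.52·7.04 + 0.48·17.39 = 12.008.
Var(X) = E[X²] − (E[X])² = 12.008 − 8.5264 = 3.4816.

3.482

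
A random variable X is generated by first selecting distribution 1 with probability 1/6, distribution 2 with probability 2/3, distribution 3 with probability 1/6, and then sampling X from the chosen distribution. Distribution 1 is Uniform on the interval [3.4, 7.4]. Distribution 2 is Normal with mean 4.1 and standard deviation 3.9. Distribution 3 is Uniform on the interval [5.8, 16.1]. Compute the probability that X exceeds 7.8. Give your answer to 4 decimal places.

0.2486

Conditional on each component, P(X > 7.8): 1: 0; 2: 0.171382; 3: 0.805825.
By total probability, P(X > 7.8) = 0.166667·0 + 0.666667·0.171382 + 0.166667·0.805825 = 0.248559.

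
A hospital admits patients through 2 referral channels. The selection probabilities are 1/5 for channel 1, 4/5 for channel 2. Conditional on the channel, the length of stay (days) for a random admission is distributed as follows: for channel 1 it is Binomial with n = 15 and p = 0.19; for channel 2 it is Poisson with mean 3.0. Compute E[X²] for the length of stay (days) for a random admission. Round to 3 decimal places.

For each component E[X²] = Var + (mean)², giving 1: 10.431; 2: 12.
Overall E[X²] = 0.2·10.431 + 0.8·12 = 11.6862.

11.686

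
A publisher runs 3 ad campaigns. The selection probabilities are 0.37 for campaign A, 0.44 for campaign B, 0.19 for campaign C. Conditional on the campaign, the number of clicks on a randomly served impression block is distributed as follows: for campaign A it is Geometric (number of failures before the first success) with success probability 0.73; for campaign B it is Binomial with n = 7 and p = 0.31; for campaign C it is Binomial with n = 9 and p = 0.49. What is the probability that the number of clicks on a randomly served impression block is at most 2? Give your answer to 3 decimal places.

Conditional on each campaign, P(X ≤ 2): A: 0.980317; B: 0.624283; C: 0.100086.
By total probability, P(X ≤ 2) = 0.37·0.980317 + 0.44·0.624283 + 0.19·0.100086 = 0.656418.

0.656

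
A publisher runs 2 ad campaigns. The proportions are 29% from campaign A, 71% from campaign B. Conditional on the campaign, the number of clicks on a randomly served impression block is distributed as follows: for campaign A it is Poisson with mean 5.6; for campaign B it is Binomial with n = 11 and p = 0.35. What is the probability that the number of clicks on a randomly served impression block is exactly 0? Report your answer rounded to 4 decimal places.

Conditional on each campaign, P(X = 0): A: 0.00369786; B: 0.00875078.
By total probability, P(X = 0) = 0.29·0.00369786 + 0.71·0.00875078 = 0.00728544.

0.0073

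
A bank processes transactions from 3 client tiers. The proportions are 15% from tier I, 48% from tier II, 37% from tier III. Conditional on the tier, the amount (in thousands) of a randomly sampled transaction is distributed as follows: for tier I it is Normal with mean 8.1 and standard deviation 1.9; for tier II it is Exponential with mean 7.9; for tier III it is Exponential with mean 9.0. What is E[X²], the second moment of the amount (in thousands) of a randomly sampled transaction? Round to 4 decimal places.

For each component E[X²] = Var + (mean)², giving I: 69.22; II: 124.82; III: 162.
Overall E[X²] = 0.15·69.22 + 0.48·124.82 + 0.37·162 = 130.237.

130.2366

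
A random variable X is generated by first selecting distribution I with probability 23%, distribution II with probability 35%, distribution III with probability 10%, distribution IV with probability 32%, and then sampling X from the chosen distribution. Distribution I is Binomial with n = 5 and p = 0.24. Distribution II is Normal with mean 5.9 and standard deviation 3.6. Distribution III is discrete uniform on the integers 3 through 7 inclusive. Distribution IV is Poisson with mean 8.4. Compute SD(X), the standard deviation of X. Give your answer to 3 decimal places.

3.829

Per component, I: μ=1.2, E[X²]=2.352; II: μ=5.9, E[X²]=47.77; III: μ=5, E[X²]=27; IV: μ=8.4, E[X²]=78.96.
E[X] = 0.23·1.2 + 0.35·5.9 + 0.1·5 + 0.32·8.4 = 5.529.
E[X²] = 0.23·2.352 + 0.35·47.77 + 0.1·27 + 0.32·78.96 = 45.2277.
Var(X) = E[X²] − (E[X])² = 45.2277 − 30.5698 = 14.6578.
SD(X) = √14.6578 = 3.82855.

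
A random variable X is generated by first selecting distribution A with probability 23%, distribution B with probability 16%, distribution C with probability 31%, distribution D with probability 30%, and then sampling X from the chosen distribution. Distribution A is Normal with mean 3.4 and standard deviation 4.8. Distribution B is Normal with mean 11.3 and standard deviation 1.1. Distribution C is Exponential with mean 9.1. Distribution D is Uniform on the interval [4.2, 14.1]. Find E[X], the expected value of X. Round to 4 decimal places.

8.1560

Component means — A: 3.4; B: 11.3; C: 9.1; D: 9.15.
E[X] = 0.23·3.4 + 0.16·11.3 + 0.31·9.1 + 0.3·9.15 = 8.156.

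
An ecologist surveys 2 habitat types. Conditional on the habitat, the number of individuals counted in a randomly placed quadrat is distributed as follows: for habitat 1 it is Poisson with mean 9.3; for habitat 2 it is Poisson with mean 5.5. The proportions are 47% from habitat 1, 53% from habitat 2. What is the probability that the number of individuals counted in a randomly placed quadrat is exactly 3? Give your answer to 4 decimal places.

Conditional on each habitat, P(X = 3): 1: 0.0122563; 2: 0.113323.
By total probability, P(X = 3) = 0.47·0.0122563 + 0.53·0.113323 = 0.0658215.

0.0658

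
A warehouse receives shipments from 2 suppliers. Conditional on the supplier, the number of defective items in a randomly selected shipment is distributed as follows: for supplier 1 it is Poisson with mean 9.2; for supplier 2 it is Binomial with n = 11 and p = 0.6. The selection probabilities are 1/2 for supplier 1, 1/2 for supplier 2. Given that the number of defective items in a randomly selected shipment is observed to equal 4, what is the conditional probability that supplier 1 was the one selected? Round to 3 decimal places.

Likelihoods P(X=4 | ·): 1: 0.03016; 2: 0.0700711.
Posterior ∝ prior × likelihood. Numerator for 1: 0.5·0.03016 = 0.01508.
Normalizing constant: 0.5·0.03016 + 0.5·0.0700711 = 0.0501155.
P(1 | observation) = 0.01508 / 0.0501155 = 0.300904.

0.301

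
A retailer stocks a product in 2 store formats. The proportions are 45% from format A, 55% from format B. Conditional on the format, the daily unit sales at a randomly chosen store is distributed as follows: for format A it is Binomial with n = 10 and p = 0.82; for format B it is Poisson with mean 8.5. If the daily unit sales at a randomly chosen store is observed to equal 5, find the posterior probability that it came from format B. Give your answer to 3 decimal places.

Likelihoods P(X=5 | ·): A: 0.0176536; B: 0.0752333.
Posterior ∝ prior × likelihood. Numerator for B: 0.55·0.0752333 = 0.0413783.
Normalizing constant: 0.45·0.0176536 + 0.55·0.0752333 = 0.0493224.
P(B | observation) = 0.0413783 / 0.0493224 = 0.838935.

0.839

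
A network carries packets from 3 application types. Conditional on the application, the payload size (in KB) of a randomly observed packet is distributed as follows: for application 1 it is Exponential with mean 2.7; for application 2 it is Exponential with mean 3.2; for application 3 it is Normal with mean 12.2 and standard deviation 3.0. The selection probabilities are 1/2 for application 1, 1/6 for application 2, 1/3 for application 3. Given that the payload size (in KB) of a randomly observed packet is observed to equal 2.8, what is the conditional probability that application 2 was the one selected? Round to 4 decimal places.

Likelihoods f(2.8 | ·): 1: 0.131298; 2: 0.130269; 3: 0.000981489.
Posterior ∝ prior × likelihood. Numerator for 2: 0.166667·0.130269 = 0.0217116.
Normalizing constant: 0.5·0.131298 + 0.166667·0.130269 + 0.333333·0.000981489 = 0.0876875.
P(2 | observation) = 0.0217116 / 0.0876875 = 0.247602.

0.2476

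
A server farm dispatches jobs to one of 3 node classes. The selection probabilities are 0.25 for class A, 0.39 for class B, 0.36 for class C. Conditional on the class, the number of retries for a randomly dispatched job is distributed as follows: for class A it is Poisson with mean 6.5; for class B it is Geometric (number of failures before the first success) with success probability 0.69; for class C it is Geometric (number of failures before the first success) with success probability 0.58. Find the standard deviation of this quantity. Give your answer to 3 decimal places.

2.985

Per component, A: μ=6.5, E[X²]=48.75; B: μ=0.449275, E[X²]=0.852972; C: μ=0.724138, E[X²]=1.77289.
E[X] = 0.25·6.5 + 0.39·0.449275 + 0.36·0.724138 = 2.06091.
E[X²] = 0.25·48.75 + 0.39·0.852972 + 0.36·1.77289 = 13.1584.
Var(X) = E[X²] − (E[X])² = 13.1584 − 4.24734 = 8.91106.
SD(X) = √8.91106 = 2.98514.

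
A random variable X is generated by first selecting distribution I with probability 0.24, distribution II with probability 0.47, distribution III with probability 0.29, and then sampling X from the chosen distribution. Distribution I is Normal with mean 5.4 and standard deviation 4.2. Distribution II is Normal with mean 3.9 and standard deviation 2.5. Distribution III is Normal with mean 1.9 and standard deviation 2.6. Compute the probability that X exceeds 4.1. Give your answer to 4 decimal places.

0.4268

Conditional on each component, P(X > 4.1): I: 0.621538; II: 0.468119; III: 0.198733.
By total probability, P(X > 4.1) = 0.24·0.621538 + 0.47·0.468119 + 0.29·0.198733 = 0.426818.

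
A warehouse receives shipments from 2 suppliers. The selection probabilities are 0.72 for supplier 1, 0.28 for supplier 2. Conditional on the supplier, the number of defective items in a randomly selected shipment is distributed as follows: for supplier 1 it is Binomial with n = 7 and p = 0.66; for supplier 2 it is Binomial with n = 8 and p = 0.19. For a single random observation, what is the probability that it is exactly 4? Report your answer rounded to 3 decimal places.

Conditional on each supplier, P(X = 4): 1: 0.261024; 2: 0.0392692.
By total probability, P(X = 4) = 0.72·0.261024 + 0.28·0.0392692 = 0.198933.

0.199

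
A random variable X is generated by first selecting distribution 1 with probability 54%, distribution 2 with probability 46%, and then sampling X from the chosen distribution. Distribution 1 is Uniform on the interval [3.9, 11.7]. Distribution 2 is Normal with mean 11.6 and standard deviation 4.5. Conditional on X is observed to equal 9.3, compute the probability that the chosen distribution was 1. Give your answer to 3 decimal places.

Likelihoods f(9.3 | ·): 1: 0.128205; 2: 0.0777985.
Posterior ∝ prior × likelihood. Numerator for 1: 0.54·0.128205 = 0.0692308.
Normalizing constant: 0.54·0.128205 + 0.46·0.0777985 = 0.105018.
P(1 | observation) = 0.0692308 / 0.105018 = 0.659227.

0.659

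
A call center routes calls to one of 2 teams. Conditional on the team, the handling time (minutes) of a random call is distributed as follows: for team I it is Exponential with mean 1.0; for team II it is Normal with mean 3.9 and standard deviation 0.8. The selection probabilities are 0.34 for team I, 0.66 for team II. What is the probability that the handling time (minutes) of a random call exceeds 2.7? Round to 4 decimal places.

Conditional on each team, P(X > 2.7): I: 0.0672055; II: 0.933193.
By total probability, P(X > 2.7) = 0.34·0.0672055 + 0.66·0.933193 = 0.638757.

0.6388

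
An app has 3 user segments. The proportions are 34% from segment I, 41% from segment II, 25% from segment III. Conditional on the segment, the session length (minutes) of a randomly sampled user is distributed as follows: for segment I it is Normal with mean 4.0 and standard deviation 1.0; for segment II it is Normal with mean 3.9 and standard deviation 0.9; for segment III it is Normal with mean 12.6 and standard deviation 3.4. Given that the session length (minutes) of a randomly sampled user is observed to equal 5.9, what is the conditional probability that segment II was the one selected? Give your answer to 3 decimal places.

0.367

Likelihoods f(5.9 | ·): I: 0.0656158; II: 0.0375263; III: 0.0168345.
Posterior ∝ prior × likelihood. Numerator for II: 0.41·0.0375263 = 0.0153858.
Normalizing constant: 0.34·0.0656158 + 0.41·0.0375263 + 0.25·0.0168345 = 0.0419038.
P(II | observation) = 0.0153858 / 0.0419038 = 0.367169.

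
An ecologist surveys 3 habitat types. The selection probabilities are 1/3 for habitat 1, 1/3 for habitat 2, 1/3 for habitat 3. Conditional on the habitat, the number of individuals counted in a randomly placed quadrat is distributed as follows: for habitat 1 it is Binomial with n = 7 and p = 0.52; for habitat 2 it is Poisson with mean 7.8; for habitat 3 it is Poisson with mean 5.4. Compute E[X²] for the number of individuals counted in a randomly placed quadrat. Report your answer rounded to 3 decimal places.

39.399

For each component E[X²] = Var + (mean)², giving 1: 14.9968; 2: 68.64; 3: 34.56.
Overall E[X²] = 0.333333·14.9968 + 0.333333·68.64 + 0.333333·34.56 = 39.3989.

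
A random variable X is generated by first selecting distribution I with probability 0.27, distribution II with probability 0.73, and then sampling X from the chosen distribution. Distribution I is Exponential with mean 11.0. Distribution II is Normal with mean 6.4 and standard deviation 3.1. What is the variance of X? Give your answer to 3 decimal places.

Per component, I: μ=11, E[X²]=242; II: μ=6.4, E[X²]=50.57.
E[X] = 0.27·11 + 0.73·6.4 = 7.642.
E[X²] = 0.27·242 + 0.73·50.57 = 102.256.
Var(X) = E[X²] − (E[X])² = 102.256 − 58.4002 = 43.8559.

43.856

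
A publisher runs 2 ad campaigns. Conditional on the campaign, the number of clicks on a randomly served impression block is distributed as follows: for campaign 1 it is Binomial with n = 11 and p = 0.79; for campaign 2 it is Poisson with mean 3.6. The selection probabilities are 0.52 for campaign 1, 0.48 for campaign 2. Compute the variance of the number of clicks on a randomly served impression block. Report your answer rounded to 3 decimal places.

9.144

Per component, 1: μ=8.69, E[X²]=77.341; 2: μ=3.6, E[X²]=16.56.
E[X] = 0.52·8.69 + 0.48·3.6 = 6.2468.
E[X²] = 0.52·77.341 + 0.48·16.56 = 48.1661.
Var(X) = E[X²] − (E[X])² = 48.1661 − 39.0225 = 9.14361.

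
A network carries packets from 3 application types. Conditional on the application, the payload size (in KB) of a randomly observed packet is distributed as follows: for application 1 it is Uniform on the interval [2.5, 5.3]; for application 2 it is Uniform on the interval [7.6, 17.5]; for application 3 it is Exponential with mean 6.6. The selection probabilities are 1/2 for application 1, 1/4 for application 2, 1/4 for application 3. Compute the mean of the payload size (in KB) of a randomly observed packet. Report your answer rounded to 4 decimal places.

6.7375

Component means — 1: 3.9; 2: 12.55; 3: 6.6.
E[X] = 0.5·3.9 + 0.25·12.55 + 0.25·6.6 = 6.7375.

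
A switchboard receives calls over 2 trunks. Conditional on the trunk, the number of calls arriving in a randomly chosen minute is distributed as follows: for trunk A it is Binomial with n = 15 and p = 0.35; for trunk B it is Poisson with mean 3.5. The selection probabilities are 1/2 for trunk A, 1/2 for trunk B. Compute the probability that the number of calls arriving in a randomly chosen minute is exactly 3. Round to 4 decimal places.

0.1634

Conditional on each trunk, P(X = 3): A: 0.110962; B: 0.215785.
By total probability, P(X = 3) = 0.5·0.110962 + 0.5·0.215785 = 0.163374.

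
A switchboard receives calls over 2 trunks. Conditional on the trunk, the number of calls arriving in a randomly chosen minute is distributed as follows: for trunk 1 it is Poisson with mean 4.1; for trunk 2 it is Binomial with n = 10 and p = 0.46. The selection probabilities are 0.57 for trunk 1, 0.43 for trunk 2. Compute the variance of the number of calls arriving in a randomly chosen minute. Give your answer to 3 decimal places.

3.466

Per component, 1: μ=4.1, E[X²]=20.91; 2: μ=4.6, E[X²]=23.644.
E[X] = 0.57·4.1 + 0.43·4.6 = 4.315.
E[X²] = 0.57·20.91 + 0.43·23.644 = 22.0856.
Var(X) = E[X²] − (E[X])² = 22.0856 − 18.6192 = 3.4664.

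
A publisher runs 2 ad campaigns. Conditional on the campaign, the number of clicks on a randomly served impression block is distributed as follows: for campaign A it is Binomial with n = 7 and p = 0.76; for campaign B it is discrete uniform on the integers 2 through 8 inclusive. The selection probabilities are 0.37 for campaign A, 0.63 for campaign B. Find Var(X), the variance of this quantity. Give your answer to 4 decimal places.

3.0163

Per component, A: μ=5.32, E[X²]=29.5792; B: μ=5, E[X²]=29.
E[X] = 0.37·5.32 + 0.63·5 = 5.1184.
E[X²] = 0.37·29.5792 + 0.63·29 = 29.2143.
Var(X) = E[X²] − (E[X])² = 29.2143 − 26.198 = 3.01629.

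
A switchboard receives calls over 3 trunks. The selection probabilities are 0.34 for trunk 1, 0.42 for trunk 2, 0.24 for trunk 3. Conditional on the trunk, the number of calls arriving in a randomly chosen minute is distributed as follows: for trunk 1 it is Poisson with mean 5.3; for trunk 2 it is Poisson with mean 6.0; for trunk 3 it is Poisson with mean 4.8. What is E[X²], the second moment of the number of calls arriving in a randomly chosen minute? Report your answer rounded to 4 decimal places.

For each component E[X²] = Var + (mean)², giving 1: 33.39; 2: 42; 3: 27.84.
Overall E[X²] = 0.34·33.39 + 0.42·42 + 0.24·27.84 = 35.6742.

35.6742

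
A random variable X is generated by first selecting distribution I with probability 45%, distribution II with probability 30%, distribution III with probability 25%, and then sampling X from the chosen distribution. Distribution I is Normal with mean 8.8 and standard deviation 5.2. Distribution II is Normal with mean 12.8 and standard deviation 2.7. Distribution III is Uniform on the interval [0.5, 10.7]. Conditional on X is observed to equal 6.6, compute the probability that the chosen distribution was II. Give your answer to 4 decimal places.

0.0536

Likelihoods f(6.6 | ·): I: 0.0701518; II: 0.0105812; III: 0.0980392.
Posterior ∝ prior × likelihood. Numerator for II: 0.3·0.0105812 = 0.00317435.
Normalizing constant: 0.45·0.0701518 + 0.3·0.0105812 + 0.25·0.0980392 = 0.0592525.
P(II | observation) = 0.00317435 / 0.0592525 = 0.0535734.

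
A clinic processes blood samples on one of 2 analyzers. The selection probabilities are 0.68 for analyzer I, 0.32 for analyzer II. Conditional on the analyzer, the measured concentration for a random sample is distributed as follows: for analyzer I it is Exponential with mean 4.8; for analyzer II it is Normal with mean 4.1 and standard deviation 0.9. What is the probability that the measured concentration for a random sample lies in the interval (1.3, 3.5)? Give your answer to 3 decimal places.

Conditional on each analyzer, P(1.3 < X < 3.5): I: 0.280433; II: 0.251561.
By total probability, P(1.3 < X < 3.5) = 0.68·0.280433 + 0.32·0.251561 = 0.271194.

0.271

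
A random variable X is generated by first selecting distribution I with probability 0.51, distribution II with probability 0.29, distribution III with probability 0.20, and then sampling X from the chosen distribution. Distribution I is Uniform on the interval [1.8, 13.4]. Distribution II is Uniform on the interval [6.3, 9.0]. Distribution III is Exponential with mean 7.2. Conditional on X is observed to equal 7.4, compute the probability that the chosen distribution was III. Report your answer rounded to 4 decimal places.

0.0616

Likelihoods f(7.4 | ·): I: 0.0862069; II: 0.37037; III: 0.0496946.
Posterior ∝ prior × likelihood. Numerator for III: 0.2·0.0496946 = 0.00993892.
Normalizing constant: 0.51·0.0862069 + 0.29·0.37037 + 0.2·0.0496946 = 0.161312.
P(III | observation) = 0.00993892 / 0.161312 = 0.0616131.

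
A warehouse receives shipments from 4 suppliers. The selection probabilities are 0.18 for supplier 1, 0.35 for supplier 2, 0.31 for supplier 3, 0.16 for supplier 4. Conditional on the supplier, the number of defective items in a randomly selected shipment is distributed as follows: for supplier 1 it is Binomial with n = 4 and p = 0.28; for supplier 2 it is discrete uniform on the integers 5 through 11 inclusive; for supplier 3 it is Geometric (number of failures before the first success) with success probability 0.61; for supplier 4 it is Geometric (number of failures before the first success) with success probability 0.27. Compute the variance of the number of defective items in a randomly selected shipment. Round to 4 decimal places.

14.2001

Per component, 1: μ=1.12, E[X²]=2.0608; 2: μ=8, E[X²]=68; 3: μ=0.639344, E[X²]=1.45687; 4: μ=2.7037, E[X²]=17.3237.
E[X] = 0.18·1.12 + 0.35·8 + 0.31·0.639344 + 0.16·2.7037 = 3.63239.
E[X²] = 0.18·2.0608 + 0.35·68 + 0.31·1.45687 + 0.16·17.3237 = 27.3944.
Var(X) = E[X²] − (E[X])² = 27.3944 − 13.1943 = 14.2001.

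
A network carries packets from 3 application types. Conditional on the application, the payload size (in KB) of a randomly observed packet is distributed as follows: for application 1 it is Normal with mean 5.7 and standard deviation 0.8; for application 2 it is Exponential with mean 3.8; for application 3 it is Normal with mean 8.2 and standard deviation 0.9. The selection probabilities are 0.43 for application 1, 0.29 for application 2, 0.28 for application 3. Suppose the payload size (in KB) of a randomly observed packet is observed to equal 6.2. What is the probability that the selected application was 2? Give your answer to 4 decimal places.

Likelihoods f(6.2 | ·): 1: 0.410201; 2: 0.0514791; 3: 0.0375263.
Posterior ∝ prior × likelihood. Numerator for 2: 0.29·0.0514791 = 0.0149289.
Normalizing constant: 0.43·0.410201 + 0.29·0.0514791 + 0.28·0.0375263 = 0.201823.
P(2 | observation) = 0.0149289 / 0.201823 = 0.0739705.

0.0740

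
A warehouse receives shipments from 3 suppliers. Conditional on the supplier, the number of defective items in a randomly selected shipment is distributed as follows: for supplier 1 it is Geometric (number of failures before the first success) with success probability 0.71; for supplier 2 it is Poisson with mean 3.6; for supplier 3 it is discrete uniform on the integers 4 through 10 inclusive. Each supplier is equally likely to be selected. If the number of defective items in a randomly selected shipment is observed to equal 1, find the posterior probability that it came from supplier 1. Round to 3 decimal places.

0.677

Likelihoods P(X=1 | ·): 1: 0.2059; 2: 0.0983654; 3: 0.
Posterior ∝ prior × likelihood. Numerator for 1: 0.333333·0.2059 = 0.0686333.
Normalizing constant: 0.333333·0.2059 + 0.333333·0.0983654 + 0.333333·0 = 0.101422.
P(1 | observation) = 0.0686333 / 0.101422 = 0.676712.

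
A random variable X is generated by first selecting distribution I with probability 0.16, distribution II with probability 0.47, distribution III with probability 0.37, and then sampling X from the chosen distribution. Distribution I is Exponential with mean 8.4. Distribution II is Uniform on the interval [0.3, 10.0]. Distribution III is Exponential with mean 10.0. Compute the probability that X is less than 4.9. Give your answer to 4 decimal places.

0.4369

Conditional on each component, P(X < 4.9): I: 0.441965; II: 0.474227; III: 0.387374.
By total probability, P(X < 4.9) = 0.16·0.441965 + 0.47·0.474227 + 0.37·0.387374 = 0.436929.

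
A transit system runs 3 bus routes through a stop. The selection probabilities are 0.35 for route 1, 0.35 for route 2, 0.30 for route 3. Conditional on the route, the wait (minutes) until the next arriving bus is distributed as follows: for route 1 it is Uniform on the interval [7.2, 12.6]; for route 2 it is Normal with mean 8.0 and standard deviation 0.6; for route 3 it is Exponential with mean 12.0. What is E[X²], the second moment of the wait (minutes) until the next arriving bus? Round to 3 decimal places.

For each component E[X²] = Var + (mean)², giving 1: 100.44; 2: 64.36; 3: 288.
Overall E[X²] = 0.35·100.44 + 0.35·64.36 + 0.3·288 = 144.08.

144.080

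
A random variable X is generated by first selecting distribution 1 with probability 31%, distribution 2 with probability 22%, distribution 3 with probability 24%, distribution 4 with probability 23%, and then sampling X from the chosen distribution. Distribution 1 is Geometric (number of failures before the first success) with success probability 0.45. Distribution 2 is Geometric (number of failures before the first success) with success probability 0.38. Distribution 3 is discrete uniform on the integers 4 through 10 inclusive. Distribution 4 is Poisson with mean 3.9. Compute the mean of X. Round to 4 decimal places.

Component means — 1: 1.22222; 2: 1.63158; 3: 7; 4: 3.9.
E[X] = 0.31·1.22222 + 0.22·1.63158 + 0.24·7 + 0.23·3.9 = 3.31484.

3.3148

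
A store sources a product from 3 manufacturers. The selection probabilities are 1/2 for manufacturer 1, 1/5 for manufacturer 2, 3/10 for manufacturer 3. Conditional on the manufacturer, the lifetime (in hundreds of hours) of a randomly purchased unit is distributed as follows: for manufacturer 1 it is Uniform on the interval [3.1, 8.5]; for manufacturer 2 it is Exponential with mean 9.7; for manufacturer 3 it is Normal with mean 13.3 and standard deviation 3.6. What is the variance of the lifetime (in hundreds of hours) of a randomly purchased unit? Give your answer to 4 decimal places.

Per component, 1: μ=5.8, E[X²]=36.07; 2: μ=9.7, E[X²]=188.18; 3: μ=13.3, E[X²]=189.85.
E[X] = 0.5·5.8 + 0.2·9.7 + 0.3·13.3 = 8.83.
E[X²] = 0.5·36.07 + 0.2·188.18 + 0.3·189.85 = 112.626.
Var(X) = E[X²] − (E[X])² = 112.626 − 77.9689 = 34.6571.

34.6571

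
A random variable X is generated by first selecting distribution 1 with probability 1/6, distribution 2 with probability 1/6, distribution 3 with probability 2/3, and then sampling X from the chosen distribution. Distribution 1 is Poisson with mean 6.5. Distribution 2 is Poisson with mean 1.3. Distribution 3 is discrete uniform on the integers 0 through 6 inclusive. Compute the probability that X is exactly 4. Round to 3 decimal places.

0.119

Conditional on each component, P(X = 4): 1: 0.111822; 2: 0.0324324; 3: 0.142857.
By total probability, P(X = 4) = 0.166667·0.111822 + 0.166667·0.0324324 + 0.666667·0.142857 = 0.119281.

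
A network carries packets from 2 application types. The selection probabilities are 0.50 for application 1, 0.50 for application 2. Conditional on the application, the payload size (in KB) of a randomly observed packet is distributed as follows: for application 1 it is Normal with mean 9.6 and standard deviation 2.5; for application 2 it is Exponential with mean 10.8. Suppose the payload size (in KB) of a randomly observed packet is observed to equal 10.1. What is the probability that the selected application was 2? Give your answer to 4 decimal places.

Likelihoods f(10.1 | ·): 1: 0.156417; 2: 0.0363438.
Posterior ∝ prior × likelihood. Numerator for 2: 0.5·0.0363438 = 0.0181719.
Normalizing constant: 0.5·0.156417 + 0.5·0.0363438 = 0.0963804.
P(2 | observation) = 0.0181719 / 0.0963804 = 0.188543.

0.1885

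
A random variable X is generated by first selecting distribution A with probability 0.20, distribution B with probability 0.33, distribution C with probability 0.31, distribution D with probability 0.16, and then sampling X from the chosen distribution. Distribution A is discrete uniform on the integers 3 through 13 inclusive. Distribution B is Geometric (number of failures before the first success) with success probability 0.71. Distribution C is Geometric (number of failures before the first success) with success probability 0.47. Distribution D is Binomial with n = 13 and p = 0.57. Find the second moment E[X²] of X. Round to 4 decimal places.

For each component E[X²] = Var + (mean)², giving A: 74; B: 0.742115; C: 3.67089; D: 58.0944.
Overall E[X²] = 0.2·74 + 0.33·0.742115 + 0.31·3.67089 + 0.16·58.0944 = 25.478.

25.4780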